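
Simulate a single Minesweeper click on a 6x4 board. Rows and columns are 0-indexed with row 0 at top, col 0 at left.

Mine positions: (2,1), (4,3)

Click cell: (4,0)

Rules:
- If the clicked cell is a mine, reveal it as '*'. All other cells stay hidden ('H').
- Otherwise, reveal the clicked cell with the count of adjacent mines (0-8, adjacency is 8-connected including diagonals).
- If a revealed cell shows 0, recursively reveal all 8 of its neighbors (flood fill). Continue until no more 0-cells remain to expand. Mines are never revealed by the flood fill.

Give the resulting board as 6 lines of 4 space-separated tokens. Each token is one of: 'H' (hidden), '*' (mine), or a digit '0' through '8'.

H H H H
H H H H
H H H H
1 1 2 H
0 0 1 H
0 0 1 H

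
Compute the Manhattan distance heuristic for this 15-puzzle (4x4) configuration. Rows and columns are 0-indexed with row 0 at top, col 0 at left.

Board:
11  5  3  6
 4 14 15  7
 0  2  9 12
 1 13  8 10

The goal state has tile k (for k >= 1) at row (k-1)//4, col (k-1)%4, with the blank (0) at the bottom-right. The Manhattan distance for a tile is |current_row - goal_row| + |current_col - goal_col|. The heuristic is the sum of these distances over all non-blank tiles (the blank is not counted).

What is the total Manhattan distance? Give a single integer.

Tile 11: (0,0)->(2,2) = 4
Tile 5: (0,1)->(1,0) = 2
Tile 3: (0,2)->(0,2) = 0
Tile 6: (0,3)->(1,1) = 3
Tile 4: (1,0)->(0,3) = 4
Tile 14: (1,1)->(3,1) = 2
Tile 15: (1,2)->(3,2) = 2
Tile 7: (1,3)->(1,2) = 1
Tile 2: (2,1)->(0,1) = 2
Tile 9: (2,2)->(2,0) = 2
Tile 12: (2,3)->(2,3) = 0
Tile 1: (3,0)->(0,0) = 3
Tile 13: (3,1)->(3,0) = 1
Tile 8: (3,2)->(1,3) = 3
Tile 10: (3,3)->(2,1) = 3
Sum: 4 + 2 + 0 + 3 + 4 + 2 + 2 + 1 + 2 + 2 + 0 + 3 + 1 + 3 + 3 = 32

Answer: 32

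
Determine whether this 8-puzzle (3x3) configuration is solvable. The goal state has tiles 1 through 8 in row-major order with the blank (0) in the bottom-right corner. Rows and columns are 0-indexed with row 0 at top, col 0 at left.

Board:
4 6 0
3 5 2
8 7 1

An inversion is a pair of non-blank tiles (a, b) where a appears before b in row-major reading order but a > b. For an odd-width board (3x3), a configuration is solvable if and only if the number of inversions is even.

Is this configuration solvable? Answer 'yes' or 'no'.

Inversions (pairs i<j in row-major order where tile[i] > tile[j] > 0): 15
15 is odd, so the puzzle is not solvable.

Answer: no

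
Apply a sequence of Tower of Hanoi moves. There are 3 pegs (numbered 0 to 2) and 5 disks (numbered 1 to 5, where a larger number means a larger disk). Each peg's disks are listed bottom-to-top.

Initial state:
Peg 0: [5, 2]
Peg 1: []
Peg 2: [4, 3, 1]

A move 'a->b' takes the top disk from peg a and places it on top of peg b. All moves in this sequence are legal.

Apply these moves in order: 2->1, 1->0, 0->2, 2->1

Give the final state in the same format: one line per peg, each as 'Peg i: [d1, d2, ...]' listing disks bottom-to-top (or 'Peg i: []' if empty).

After move 1 (2->1):
Peg 0: [5, 2]
Peg 1: [1]
Peg 2: [4, 3]

After move 2 (1->0):
Peg 0: [5, 2, 1]
Peg 1: []
Peg 2: [4, 3]

After move 3 (0->2):
Peg 0: [5, 2]
Peg 1: []
Peg 2: [4, 3, 1]

After move 4 (2->1):
Peg 0: [5, 2]
Peg 1: [1]
Peg 2: [4, 3]

Answer: Peg 0: [5, 2]
Peg 1: [1]
Peg 2: [4, 3]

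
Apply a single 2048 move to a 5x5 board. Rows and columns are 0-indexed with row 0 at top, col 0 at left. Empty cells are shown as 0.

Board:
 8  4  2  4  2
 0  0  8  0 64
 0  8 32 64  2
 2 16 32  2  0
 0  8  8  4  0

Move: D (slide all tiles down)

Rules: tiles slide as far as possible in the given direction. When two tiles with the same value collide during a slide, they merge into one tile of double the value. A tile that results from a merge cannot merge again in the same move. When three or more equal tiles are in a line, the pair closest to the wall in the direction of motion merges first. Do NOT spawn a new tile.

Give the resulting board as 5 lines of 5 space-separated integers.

Slide down:
col 0: [8, 0, 0, 2, 0] -> [0, 0, 0, 8, 2]
col 1: [4, 0, 8, 16, 8] -> [0, 4, 8, 16, 8]
col 2: [2, 8, 32, 32, 8] -> [0, 2, 8, 64, 8]
col 3: [4, 0, 64, 2, 4] -> [0, 4, 64, 2, 4]
col 4: [2, 64, 2, 0, 0] -> [0, 0, 2, 64, 2]

Answer:  0  0  0  0  0
 0  4  2  4  0
 0  8  8 64  2
 8 16 64  2 64
 2  8  8  4  2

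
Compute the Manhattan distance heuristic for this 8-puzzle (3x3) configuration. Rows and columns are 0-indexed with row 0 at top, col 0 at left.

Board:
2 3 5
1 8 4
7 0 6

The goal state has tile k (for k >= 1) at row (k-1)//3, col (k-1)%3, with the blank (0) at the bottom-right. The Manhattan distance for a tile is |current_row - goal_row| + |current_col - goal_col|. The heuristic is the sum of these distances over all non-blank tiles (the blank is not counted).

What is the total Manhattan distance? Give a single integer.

Answer: 9

Derivation:
Tile 2: at (0,0), goal (0,1), distance |0-0|+|0-1| = 1
Tile 3: at (0,1), goal (0,2), distance |0-0|+|1-2| = 1
Tile 5: at (0,2), goal (1,1), distance |0-1|+|2-1| = 2
Tile 1: at (1,0), goal (0,0), distance |1-0|+|0-0| = 1
Tile 8: at (1,1), goal (2,1), distance |1-2|+|1-1| = 1
Tile 4: at (1,2), goal (1,0), distance |1-1|+|2-0| = 2
Tile 7: at (2,0), goal (2,0), distance |2-2|+|0-0| = 0
Tile 6: at (2,2), goal (1,2), distance |2-1|+|2-2| = 1
Sum: 1 + 1 + 2 + 1 + 1 + 2 + 0 + 1 = 9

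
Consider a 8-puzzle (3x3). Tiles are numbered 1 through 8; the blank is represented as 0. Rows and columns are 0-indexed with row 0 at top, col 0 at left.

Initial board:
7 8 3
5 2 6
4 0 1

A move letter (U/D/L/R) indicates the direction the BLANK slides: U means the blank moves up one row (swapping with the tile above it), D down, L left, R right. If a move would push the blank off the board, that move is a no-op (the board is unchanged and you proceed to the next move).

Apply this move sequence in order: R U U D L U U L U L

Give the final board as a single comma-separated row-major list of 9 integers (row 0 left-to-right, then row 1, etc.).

Answer: 0, 7, 3, 5, 8, 2, 4, 1, 6

Derivation:
After move 1 (R):
7 8 3
5 2 6
4 1 0

After move 2 (U):
7 8 3
5 2 0
4 1 6

After move 3 (U):
7 8 0
5 2 3
4 1 6

After move 4 (D):
7 8 3
5 2 0
4 1 6

After move 5 (L):
7 8 3
5 0 2
4 1 6

After move 6 (U):
7 0 3
5 8 2
4 1 6

After move 7 (U):
7 0 3
5 8 2
4 1 6

After move 8 (L):
0 7 3
5 8 2
4 1 6

After move 9 (U):
0 7 3
5 8 2
4 1 6

After move 10 (L):
0 7 3
5 8 2
4 1 6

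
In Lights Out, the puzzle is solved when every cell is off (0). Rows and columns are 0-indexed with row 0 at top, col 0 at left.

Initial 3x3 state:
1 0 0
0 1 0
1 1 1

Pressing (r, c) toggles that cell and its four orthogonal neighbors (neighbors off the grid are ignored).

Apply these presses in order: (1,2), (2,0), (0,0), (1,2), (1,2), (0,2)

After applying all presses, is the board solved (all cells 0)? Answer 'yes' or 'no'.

Answer: yes

Derivation:
After press 1 at (1,2):
1 0 1
0 0 1
1 1 0

After press 2 at (2,0):
1 0 1
1 0 1
0 0 0

After press 3 at (0,0):
0 1 1
0 0 1
0 0 0

After press 4 at (1,2):
0 1 0
0 1 0
0 0 1

After press 5 at (1,2):
0 1 1
0 0 1
0 0 0

After press 6 at (0,2):
0 0 0
0 0 0
0 0 0

Lights still on: 0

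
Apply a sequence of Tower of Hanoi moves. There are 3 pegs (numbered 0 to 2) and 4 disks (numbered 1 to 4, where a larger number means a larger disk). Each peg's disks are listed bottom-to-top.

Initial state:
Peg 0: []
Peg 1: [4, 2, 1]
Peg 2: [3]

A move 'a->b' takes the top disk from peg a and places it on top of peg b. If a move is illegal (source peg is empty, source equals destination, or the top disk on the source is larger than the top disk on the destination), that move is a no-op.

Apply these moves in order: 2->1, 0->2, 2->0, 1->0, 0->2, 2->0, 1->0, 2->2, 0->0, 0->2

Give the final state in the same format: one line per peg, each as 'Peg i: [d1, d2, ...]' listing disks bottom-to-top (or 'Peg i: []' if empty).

Answer: Peg 0: [3]
Peg 1: [4, 2]
Peg 2: [1]

Derivation:
After move 1 (2->1):
Peg 0: []
Peg 1: [4, 2, 1]
Peg 2: [3]

After move 2 (0->2):
Peg 0: []
Peg 1: [4, 2, 1]
Peg 2: [3]

After move 3 (2->0):
Peg 0: [3]
Peg 1: [4, 2, 1]
Peg 2: []

After move 4 (1->0):
Peg 0: [3, 1]
Peg 1: [4, 2]
Peg 2: []

After move 5 (0->2):
Peg 0: [3]
Peg 1: [4, 2]
Peg 2: [1]

After move 6 (2->0):
Peg 0: [3, 1]
Peg 1: [4, 2]
Peg 2: []

After move 7 (1->0):
Peg 0: [3, 1]
Peg 1: [4, 2]
Peg 2: []

After move 8 (2->2):
Peg 0: [3, 1]
Peg 1: [4, 2]
Peg 2: []

After move 9 (0->0):
Peg 0: [3, 1]
Peg 1: [4, 2]
Peg 2: []

After move 10 (0->2):
Peg 0: [3]
Peg 1: [4, 2]
Peg 2: [1]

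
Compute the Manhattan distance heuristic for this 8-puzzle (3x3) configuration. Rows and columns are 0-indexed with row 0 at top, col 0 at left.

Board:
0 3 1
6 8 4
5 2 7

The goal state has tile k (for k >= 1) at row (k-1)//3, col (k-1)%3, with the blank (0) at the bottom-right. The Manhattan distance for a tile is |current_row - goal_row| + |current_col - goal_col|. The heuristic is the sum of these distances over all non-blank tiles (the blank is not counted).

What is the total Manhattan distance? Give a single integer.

Tile 3: (0,1)->(0,2) = 1
Tile 1: (0,2)->(0,0) = 2
Tile 6: (1,0)->(1,2) = 2
Tile 8: (1,1)->(2,1) = 1
Tile 4: (1,2)->(1,0) = 2
Tile 5: (2,0)->(1,1) = 2
Tile 2: (2,1)->(0,1) = 2
Tile 7: (2,2)->(2,0) = 2
Sum: 1 + 2 + 2 + 1 + 2 + 2 + 2 + 2 = 14

Answer: 14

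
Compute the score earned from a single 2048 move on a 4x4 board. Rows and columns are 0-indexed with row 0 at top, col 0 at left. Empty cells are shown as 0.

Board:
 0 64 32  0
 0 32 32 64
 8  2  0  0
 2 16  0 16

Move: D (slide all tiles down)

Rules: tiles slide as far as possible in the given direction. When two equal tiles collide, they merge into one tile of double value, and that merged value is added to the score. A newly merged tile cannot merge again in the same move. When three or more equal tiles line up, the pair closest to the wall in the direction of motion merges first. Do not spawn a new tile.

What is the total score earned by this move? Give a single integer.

Answer: 64

Derivation:
Slide down:
col 0: [0, 0, 8, 2] -> [0, 0, 8, 2]  score +0 (running 0)
col 1: [64, 32, 2, 16] -> [64, 32, 2, 16]  score +0 (running 0)
col 2: [32, 32, 0, 0] -> [0, 0, 0, 64]  score +64 (running 64)
col 3: [0, 64, 0, 16] -> [0, 0, 64, 16]  score +0 (running 64)
Board after move:
 0 64  0  0
 0 32  0  0
 8  2  0 64
 2 16 64 16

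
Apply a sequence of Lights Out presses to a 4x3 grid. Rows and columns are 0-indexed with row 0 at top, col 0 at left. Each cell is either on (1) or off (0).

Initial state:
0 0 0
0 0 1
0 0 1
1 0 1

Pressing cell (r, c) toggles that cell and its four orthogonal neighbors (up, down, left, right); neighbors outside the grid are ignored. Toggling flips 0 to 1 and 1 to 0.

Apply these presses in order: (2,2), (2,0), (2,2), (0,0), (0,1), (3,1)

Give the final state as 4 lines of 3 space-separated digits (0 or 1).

After press 1 at (2,2):
0 0 0
0 0 0
0 1 0
1 0 0

After press 2 at (2,0):
0 0 0
1 0 0
1 0 0
0 0 0

After press 3 at (2,2):
0 0 0
1 0 1
1 1 1
0 0 1

After press 4 at (0,0):
1 1 0
0 0 1
1 1 1
0 0 1

After press 5 at (0,1):
0 0 1
0 1 1
1 1 1
0 0 1

After press 6 at (3,1):
0 0 1
0 1 1
1 0 1
1 1 0

Answer: 0 0 1
0 1 1
1 0 1
1 1 0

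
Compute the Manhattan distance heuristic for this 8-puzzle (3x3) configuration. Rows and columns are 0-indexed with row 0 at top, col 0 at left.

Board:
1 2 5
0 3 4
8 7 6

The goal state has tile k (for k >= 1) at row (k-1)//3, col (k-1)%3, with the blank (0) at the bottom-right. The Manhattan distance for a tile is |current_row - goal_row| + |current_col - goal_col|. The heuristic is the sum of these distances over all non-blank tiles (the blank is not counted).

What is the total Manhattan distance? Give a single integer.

Tile 1: (0,0)->(0,0) = 0
Tile 2: (0,1)->(0,1) = 0
Tile 5: (0,2)->(1,1) = 2
Tile 3: (1,1)->(0,2) = 2
Tile 4: (1,2)->(1,0) = 2
Tile 8: (2,0)->(2,1) = 1
Tile 7: (2,1)->(2,0) = 1
Tile 6: (2,2)->(1,2) = 1
Sum: 0 + 0 + 2 + 2 + 2 + 1 + 1 + 1 = 9

Answer: 9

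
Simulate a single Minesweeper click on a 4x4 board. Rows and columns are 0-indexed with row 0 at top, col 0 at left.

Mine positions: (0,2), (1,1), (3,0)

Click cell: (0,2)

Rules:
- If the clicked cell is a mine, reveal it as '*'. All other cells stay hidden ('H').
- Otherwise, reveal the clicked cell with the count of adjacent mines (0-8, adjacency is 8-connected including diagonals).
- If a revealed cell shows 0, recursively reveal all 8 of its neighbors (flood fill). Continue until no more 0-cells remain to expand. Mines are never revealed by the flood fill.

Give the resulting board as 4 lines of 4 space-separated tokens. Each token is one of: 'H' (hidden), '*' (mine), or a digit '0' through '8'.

H H * H
H H H H
H H H H
H H H H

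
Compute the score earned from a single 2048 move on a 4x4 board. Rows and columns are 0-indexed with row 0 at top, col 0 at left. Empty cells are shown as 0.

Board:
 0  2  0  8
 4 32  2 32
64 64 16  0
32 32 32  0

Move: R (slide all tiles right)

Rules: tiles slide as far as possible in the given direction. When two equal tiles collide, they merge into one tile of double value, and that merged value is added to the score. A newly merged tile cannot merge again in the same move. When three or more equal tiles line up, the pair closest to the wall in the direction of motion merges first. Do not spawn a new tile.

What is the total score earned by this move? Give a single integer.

Answer: 192

Derivation:
Slide right:
row 0: [0, 2, 0, 8] -> [0, 0, 2, 8]  score +0 (running 0)
row 1: [4, 32, 2, 32] -> [4, 32, 2, 32]  score +0 (running 0)
row 2: [64, 64, 16, 0] -> [0, 0, 128, 16]  score +128 (running 128)
row 3: [32, 32, 32, 0] -> [0, 0, 32, 64]  score +64 (running 192)
Board after move:
  0   0   2   8
  4  32   2  32
  0   0 128  16
  0   0  32  64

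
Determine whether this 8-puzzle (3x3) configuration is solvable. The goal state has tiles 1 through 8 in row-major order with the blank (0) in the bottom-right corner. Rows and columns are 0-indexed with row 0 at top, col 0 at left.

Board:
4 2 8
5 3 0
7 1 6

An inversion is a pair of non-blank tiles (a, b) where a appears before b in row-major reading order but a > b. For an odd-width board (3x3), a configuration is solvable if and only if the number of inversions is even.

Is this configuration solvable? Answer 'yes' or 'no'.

Inversions (pairs i<j in row-major order where tile[i] > tile[j] > 0): 14
14 is even, so the puzzle is solvable.

Answer: yes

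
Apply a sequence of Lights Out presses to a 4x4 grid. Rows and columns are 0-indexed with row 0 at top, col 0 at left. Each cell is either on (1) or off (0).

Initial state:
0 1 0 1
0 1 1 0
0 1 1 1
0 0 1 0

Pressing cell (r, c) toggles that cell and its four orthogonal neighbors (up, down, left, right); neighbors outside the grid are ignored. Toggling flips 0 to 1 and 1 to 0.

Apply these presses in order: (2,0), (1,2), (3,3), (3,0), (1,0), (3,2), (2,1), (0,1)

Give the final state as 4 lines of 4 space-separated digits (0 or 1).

Answer: 0 0 0 1
0 1 0 1
0 1 0 0
0 1 1 0

Derivation:
After press 1 at (2,0):
0 1 0 1
1 1 1 0
1 0 1 1
1 0 1 0

After press 2 at (1,2):
0 1 1 1
1 0 0 1
1 0 0 1
1 0 1 0

After press 3 at (3,3):
0 1 1 1
1 0 0 1
1 0 0 0
1 0 0 1

After press 4 at (3,0):
0 1 1 1
1 0 0 1
0 0 0 0
0 1 0 1

After press 5 at (1,0):
1 1 1 1
0 1 0 1
1 0 0 0
0 1 0 1

After press 6 at (3,2):
1 1 1 1
0 1 0 1
1 0 1 0
0 0 1 0

After press 7 at (2,1):
1 1 1 1
0 0 0 1
0 1 0 0
0 1 1 0

After press 8 at (0,1):
0 0 0 1
0 1 0 1
0 1 0 0
0 1 1 0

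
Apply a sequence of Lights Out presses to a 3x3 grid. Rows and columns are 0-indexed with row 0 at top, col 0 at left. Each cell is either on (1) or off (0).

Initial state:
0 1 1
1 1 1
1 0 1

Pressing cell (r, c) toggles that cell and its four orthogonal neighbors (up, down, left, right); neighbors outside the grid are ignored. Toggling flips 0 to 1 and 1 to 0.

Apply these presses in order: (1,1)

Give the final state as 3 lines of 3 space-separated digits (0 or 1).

After press 1 at (1,1):
0 0 1
0 0 0
1 1 1

Answer: 0 0 1
0 0 0
1 1 1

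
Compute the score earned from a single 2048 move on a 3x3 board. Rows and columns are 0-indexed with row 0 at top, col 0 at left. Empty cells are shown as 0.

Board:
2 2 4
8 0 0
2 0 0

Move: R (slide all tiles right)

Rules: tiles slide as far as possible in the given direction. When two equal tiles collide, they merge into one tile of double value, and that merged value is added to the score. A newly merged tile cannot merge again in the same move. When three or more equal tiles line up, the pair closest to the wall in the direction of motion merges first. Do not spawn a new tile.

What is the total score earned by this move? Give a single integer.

Slide right:
row 0: [2, 2, 4] -> [0, 4, 4]  score +4 (running 4)
row 1: [8, 0, 0] -> [0, 0, 8]  score +0 (running 4)
row 2: [2, 0, 0] -> [0, 0, 2]  score +0 (running 4)
Board after move:
0 4 4
0 0 8
0 0 2

Answer: 4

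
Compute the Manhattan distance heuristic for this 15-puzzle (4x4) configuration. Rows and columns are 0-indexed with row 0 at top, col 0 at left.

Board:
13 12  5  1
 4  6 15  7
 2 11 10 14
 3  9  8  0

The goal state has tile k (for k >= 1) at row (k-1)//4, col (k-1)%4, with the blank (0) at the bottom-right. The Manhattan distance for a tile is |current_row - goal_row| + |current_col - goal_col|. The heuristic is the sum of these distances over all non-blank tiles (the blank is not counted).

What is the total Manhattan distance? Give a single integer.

Tile 13: (0,0)->(3,0) = 3
Tile 12: (0,1)->(2,3) = 4
Tile 5: (0,2)->(1,0) = 3
Tile 1: (0,3)->(0,0) = 3
Tile 4: (1,0)->(0,3) = 4
Tile 6: (1,1)->(1,1) = 0
Tile 15: (1,2)->(3,2) = 2
Tile 7: (1,3)->(1,2) = 1
Tile 2: (2,0)->(0,1) = 3
Tile 11: (2,1)->(2,2) = 1
Tile 10: (2,2)->(2,1) = 1
Tile 14: (2,3)->(3,1) = 3
Tile 3: (3,0)->(0,2) = 5
Tile 9: (3,1)->(2,0) = 2
Tile 8: (3,2)->(1,3) = 3
Sum: 3 + 4 + 3 + 3 + 4 + 0 + 2 + 1 + 3 + 1 + 1 + 3 + 5 + 2 + 3 = 38

Answer: 38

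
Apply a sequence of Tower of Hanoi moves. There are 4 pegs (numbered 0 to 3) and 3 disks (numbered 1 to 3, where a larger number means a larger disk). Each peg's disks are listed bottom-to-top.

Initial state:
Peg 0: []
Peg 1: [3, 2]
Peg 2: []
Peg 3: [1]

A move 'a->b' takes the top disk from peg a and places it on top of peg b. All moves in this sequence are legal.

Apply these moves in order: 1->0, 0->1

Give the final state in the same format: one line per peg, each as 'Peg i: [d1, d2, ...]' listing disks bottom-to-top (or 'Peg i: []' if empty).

After move 1 (1->0):
Peg 0: [2]
Peg 1: [3]
Peg 2: []
Peg 3: [1]

After move 2 (0->1):
Peg 0: []
Peg 1: [3, 2]
Peg 2: []
Peg 3: [1]

Answer: Peg 0: []
Peg 1: [3, 2]
Peg 2: []
Peg 3: [1]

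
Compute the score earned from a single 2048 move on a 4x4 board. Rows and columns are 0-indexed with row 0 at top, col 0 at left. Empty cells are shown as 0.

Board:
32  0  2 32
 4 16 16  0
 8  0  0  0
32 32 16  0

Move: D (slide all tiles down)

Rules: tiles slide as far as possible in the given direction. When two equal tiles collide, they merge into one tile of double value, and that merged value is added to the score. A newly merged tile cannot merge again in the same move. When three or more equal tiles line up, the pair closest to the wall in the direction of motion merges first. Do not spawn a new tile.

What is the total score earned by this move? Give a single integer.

Slide down:
col 0: [32, 4, 8, 32] -> [32, 4, 8, 32]  score +0 (running 0)
col 1: [0, 16, 0, 32] -> [0, 0, 16, 32]  score +0 (running 0)
col 2: [2, 16, 0, 16] -> [0, 0, 2, 32]  score +32 (running 32)
col 3: [32, 0, 0, 0] -> [0, 0, 0, 32]  score +0 (running 32)
Board after move:
32  0  0  0
 4  0  0  0
 8 16  2  0
32 32 32 32

Answer: 32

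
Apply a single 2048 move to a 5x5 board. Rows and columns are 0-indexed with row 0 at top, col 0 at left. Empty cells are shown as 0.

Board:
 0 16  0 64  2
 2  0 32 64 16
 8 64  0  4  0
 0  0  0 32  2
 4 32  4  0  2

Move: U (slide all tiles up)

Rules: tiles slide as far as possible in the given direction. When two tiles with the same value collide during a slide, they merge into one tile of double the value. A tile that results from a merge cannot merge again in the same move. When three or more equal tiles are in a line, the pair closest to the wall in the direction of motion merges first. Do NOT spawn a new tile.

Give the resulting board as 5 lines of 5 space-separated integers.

Answer:   2  16  32 128   2
  8  64   4   4  16
  4  32   0  32   4
  0   0   0   0   0
  0   0   0   0   0

Derivation:
Slide up:
col 0: [0, 2, 8, 0, 4] -> [2, 8, 4, 0, 0]
col 1: [16, 0, 64, 0, 32] -> [16, 64, 32, 0, 0]
col 2: [0, 32, 0, 0, 4] -> [32, 4, 0, 0, 0]
col 3: [64, 64, 4, 32, 0] -> [128, 4, 32, 0, 0]
col 4: [2, 16, 0, 2, 2] -> [2, 16, 4, 0, 0]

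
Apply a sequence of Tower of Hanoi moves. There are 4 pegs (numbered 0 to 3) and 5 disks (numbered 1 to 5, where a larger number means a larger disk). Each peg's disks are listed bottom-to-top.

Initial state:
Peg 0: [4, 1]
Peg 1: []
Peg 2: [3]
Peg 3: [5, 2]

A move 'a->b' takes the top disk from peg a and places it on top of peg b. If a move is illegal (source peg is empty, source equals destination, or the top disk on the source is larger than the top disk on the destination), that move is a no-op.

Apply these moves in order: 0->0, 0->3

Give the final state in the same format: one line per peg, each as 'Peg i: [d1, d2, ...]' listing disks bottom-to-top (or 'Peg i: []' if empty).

After move 1 (0->0):
Peg 0: [4, 1]
Peg 1: []
Peg 2: [3]
Peg 3: [5, 2]

After move 2 (0->3):
Peg 0: [4]
Peg 1: []
Peg 2: [3]
Peg 3: [5, 2, 1]

Answer: Peg 0: [4]
Peg 1: []
Peg 2: [3]
Peg 3: [5, 2, 1]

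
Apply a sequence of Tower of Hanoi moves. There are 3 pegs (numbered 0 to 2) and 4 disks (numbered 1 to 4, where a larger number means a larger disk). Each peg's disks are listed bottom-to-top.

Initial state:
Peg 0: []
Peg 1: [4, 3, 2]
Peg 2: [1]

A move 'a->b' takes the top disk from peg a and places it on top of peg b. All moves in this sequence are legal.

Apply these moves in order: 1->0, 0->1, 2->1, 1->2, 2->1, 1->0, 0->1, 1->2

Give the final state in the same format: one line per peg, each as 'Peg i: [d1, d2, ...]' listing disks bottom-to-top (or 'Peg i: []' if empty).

After move 1 (1->0):
Peg 0: [2]
Peg 1: [4, 3]
Peg 2: [1]

After move 2 (0->1):
Peg 0: []
Peg 1: [4, 3, 2]
Peg 2: [1]

After move 3 (2->1):
Peg 0: []
Peg 1: [4, 3, 2, 1]
Peg 2: []

After move 4 (1->2):
Peg 0: []
Peg 1: [4, 3, 2]
Peg 2: [1]

After move 5 (2->1):
Peg 0: []
Peg 1: [4, 3, 2, 1]
Peg 2: []

After move 6 (1->0):
Peg 0: [1]
Peg 1: [4, 3, 2]
Peg 2: []

After move 7 (0->1):
Peg 0: []
Peg 1: [4, 3, 2, 1]
Peg 2: []

After move 8 (1->2):
Peg 0: []
Peg 1: [4, 3, 2]
Peg 2: [1]

Answer: Peg 0: []
Peg 1: [4, 3, 2]
Peg 2: [1]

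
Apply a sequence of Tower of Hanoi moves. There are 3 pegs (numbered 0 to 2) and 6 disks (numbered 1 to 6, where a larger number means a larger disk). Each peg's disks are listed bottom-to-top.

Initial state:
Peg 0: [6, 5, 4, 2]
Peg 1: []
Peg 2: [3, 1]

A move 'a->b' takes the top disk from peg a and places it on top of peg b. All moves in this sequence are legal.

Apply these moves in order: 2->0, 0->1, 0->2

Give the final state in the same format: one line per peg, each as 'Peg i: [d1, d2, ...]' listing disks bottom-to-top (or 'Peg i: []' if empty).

After move 1 (2->0):
Peg 0: [6, 5, 4, 2, 1]
Peg 1: []
Peg 2: [3]

After move 2 (0->1):
Peg 0: [6, 5, 4, 2]
Peg 1: [1]
Peg 2: [3]

After move 3 (0->2):
Peg 0: [6, 5, 4]
Peg 1: [1]
Peg 2: [3, 2]

Answer: Peg 0: [6, 5, 4]
Peg 1: [1]
Peg 2: [3, 2]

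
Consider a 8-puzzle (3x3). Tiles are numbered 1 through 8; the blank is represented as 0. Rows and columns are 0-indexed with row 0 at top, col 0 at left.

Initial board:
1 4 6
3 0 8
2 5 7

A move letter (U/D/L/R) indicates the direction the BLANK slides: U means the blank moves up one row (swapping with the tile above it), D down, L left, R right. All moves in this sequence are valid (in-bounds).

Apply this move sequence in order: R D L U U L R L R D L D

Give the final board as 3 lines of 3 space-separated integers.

Answer: 1 4 6
2 3 7
0 8 5

Derivation:
After move 1 (R):
1 4 6
3 8 0
2 5 7

After move 2 (D):
1 4 6
3 8 7
2 5 0

After move 3 (L):
1 4 6
3 8 7
2 0 5

After move 4 (U):
1 4 6
3 0 7
2 8 5

After move 5 (U):
1 0 6
3 4 7
2 8 5

After move 6 (L):
0 1 6
3 4 7
2 8 5

After move 7 (R):
1 0 6
3 4 7
2 8 5

After move 8 (L):
0 1 6
3 4 7
2 8 5

After move 9 (R):
1 0 6
3 4 7
2 8 5

After move 10 (D):
1 4 6
3 0 7
2 8 5

After move 11 (L):
1 4 6
0 3 7
2 8 5

After move 12 (D):
1 4 6
2 3 7
0 8 5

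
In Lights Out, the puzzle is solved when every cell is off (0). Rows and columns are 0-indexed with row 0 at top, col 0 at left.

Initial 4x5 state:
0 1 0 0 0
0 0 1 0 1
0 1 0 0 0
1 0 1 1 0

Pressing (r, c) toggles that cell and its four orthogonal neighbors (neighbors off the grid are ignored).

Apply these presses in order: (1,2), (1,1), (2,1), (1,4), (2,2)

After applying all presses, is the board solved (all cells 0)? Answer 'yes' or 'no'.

Answer: no

Derivation:
After press 1 at (1,2):
0 1 1 0 0
0 1 0 1 1
0 1 1 0 0
1 0 1 1 0

After press 2 at (1,1):
0 0 1 0 0
1 0 1 1 1
0 0 1 0 0
1 0 1 1 0

After press 3 at (2,1):
0 0 1 0 0
1 1 1 1 1
1 1 0 0 0
1 1 1 1 0

After press 4 at (1,4):
0 0 1 0 1
1 1 1 0 0
1 1 0 0 1
1 1 1 1 0

After press 5 at (2,2):
0 0 1 0 1
1 1 0 0 0
1 0 1 1 1
1 1 0 1 0

Lights still on: 11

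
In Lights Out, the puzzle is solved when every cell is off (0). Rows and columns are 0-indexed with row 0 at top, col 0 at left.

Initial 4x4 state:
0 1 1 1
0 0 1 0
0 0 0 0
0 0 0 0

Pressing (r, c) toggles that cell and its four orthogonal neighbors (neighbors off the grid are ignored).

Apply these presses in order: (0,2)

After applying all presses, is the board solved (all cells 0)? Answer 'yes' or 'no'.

After press 1 at (0,2):
0 0 0 0
0 0 0 0
0 0 0 0
0 0 0 0

Lights still on: 0

Answer: yes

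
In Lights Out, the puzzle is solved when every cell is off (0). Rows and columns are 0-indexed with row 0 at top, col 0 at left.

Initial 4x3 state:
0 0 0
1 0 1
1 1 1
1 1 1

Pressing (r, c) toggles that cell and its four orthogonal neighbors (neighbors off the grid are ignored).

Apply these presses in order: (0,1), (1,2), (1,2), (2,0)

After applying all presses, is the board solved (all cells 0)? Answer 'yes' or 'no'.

After press 1 at (0,1):
1 1 1
1 1 1
1 1 1
1 1 1

After press 2 at (1,2):
1 1 0
1 0 0
1 1 0
1 1 1

After press 3 at (1,2):
1 1 1
1 1 1
1 1 1
1 1 1

After press 4 at (2,0):
1 1 1
0 1 1
0 0 1
0 1 1

Lights still on: 8

Answer: no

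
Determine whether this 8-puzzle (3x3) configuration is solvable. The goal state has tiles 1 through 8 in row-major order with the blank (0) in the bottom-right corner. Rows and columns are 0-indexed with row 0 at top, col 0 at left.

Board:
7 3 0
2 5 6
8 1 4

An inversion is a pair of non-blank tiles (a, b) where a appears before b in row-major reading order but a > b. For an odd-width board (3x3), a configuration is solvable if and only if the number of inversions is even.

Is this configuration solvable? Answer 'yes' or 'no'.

Answer: no

Derivation:
Inversions (pairs i<j in row-major order where tile[i] > tile[j] > 0): 15
15 is odd, so the puzzle is not solvable.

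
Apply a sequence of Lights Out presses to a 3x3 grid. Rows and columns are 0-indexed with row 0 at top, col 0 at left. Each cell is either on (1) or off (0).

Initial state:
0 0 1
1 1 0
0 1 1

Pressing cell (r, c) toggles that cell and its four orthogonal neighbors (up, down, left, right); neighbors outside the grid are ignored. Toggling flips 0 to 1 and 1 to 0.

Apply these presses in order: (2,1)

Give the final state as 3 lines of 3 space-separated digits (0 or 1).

Answer: 0 0 1
1 0 0
1 0 0

Derivation:
After press 1 at (2,1):
0 0 1
1 0 0
1 0 0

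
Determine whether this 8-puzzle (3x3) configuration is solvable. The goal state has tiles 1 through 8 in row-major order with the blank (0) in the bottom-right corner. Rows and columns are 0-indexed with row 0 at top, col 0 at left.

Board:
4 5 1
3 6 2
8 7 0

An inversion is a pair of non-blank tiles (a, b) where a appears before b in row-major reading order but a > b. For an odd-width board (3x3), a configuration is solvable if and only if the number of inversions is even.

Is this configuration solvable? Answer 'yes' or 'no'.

Inversions (pairs i<j in row-major order where tile[i] > tile[j] > 0): 9
9 is odd, so the puzzle is not solvable.

Answer: no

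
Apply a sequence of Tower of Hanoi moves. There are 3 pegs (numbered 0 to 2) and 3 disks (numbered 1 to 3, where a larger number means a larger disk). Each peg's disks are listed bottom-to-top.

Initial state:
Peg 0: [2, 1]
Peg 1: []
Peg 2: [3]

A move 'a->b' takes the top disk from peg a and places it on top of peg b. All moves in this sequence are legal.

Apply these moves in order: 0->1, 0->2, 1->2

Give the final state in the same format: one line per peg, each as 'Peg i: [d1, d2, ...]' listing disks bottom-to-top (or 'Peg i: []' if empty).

Answer: Peg 0: []
Peg 1: []
Peg 2: [3, 2, 1]

Derivation:
After move 1 (0->1):
Peg 0: [2]
Peg 1: [1]
Peg 2: [3]

After move 2 (0->2):
Peg 0: []
Peg 1: [1]
Peg 2: [3, 2]

After move 3 (1->2):
Peg 0: []
Peg 1: []
Peg 2: [3, 2, 1]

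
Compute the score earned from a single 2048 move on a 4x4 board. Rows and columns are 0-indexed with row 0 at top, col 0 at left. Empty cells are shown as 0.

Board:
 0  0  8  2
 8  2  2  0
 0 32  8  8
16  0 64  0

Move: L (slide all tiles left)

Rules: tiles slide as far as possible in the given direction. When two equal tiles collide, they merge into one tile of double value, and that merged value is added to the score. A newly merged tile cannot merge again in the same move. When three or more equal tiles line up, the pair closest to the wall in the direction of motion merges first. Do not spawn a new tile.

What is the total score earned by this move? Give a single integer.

Answer: 20

Derivation:
Slide left:
row 0: [0, 0, 8, 2] -> [8, 2, 0, 0]  score +0 (running 0)
row 1: [8, 2, 2, 0] -> [8, 4, 0, 0]  score +4 (running 4)
row 2: [0, 32, 8, 8] -> [32, 16, 0, 0]  score +16 (running 20)
row 3: [16, 0, 64, 0] -> [16, 64, 0, 0]  score +0 (running 20)
Board after move:
 8  2  0  0
 8  4  0  0
32 16  0  0
16 64  0  0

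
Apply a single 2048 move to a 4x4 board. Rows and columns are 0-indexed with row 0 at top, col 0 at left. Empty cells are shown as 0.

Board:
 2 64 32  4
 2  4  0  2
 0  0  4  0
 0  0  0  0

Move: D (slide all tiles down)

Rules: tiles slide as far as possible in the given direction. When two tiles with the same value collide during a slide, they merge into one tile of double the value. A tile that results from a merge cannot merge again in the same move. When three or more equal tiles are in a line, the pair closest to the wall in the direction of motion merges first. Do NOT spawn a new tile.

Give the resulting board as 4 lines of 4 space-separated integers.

Answer:  0  0  0  0
 0  0  0  0
 0 64 32  4
 4  4  4  2

Derivation:
Slide down:
col 0: [2, 2, 0, 0] -> [0, 0, 0, 4]
col 1: [64, 4, 0, 0] -> [0, 0, 64, 4]
col 2: [32, 0, 4, 0] -> [0, 0, 32, 4]
col 3: [4, 2, 0, 0] -> [0, 0, 4, 2]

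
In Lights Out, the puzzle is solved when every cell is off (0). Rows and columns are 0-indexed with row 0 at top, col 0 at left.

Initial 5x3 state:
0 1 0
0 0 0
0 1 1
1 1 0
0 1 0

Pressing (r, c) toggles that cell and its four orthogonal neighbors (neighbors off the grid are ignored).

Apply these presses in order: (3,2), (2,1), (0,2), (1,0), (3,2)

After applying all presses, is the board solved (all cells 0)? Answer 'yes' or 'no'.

Answer: no

Derivation:
After press 1 at (3,2):
0 1 0
0 0 0
0 1 0
1 0 1
0 1 1

After press 2 at (2,1):
0 1 0
0 1 0
1 0 1
1 1 1
0 1 1

After press 3 at (0,2):
0 0 1
0 1 1
1 0 1
1 1 1
0 1 1

After press 4 at (1,0):
1 0 1
1 0 1
0 0 1
1 1 1
0 1 1

After press 5 at (3,2):
1 0 1
1 0 1
0 0 0
1 0 0
0 1 0

Lights still on: 6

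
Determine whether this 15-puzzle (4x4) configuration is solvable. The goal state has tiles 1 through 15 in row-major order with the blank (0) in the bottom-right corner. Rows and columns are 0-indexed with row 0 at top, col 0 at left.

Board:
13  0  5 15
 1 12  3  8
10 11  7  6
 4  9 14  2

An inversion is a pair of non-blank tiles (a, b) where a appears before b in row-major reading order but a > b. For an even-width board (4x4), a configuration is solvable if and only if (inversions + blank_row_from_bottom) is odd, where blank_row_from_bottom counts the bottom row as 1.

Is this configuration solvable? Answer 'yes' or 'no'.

Answer: no

Derivation:
Inversions: 60
Blank is in row 0 (0-indexed from top), which is row 4 counting from the bottom (bottom = 1).
60 + 4 = 64, which is even, so the puzzle is not solvable.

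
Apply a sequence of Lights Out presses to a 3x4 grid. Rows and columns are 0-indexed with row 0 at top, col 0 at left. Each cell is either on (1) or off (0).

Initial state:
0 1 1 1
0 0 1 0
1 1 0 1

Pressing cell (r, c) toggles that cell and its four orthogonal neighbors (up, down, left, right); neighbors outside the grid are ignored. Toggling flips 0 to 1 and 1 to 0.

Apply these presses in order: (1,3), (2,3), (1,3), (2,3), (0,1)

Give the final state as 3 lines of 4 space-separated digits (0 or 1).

Answer: 1 0 0 1
0 1 1 0
1 1 0 1

Derivation:
After press 1 at (1,3):
0 1 1 0
0 0 0 1
1 1 0 0

After press 2 at (2,3):
0 1 1 0
0 0 0 0
1 1 1 1

After press 3 at (1,3):
0 1 1 1
0 0 1 1
1 1 1 0

After press 4 at (2,3):
0 1 1 1
0 0 1 0
1 1 0 1

After press 5 at (0,1):
1 0 0 1
0 1 1 0
1 1 0 1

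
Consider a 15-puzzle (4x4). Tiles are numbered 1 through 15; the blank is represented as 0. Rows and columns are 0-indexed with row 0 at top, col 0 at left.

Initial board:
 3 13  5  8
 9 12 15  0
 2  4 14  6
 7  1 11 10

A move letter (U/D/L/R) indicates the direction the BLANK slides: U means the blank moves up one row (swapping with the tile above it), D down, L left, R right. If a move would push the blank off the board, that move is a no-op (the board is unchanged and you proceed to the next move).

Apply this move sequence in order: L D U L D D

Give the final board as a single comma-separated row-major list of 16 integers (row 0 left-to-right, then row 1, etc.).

After move 1 (L):
 3 13  5  8
 9 12  0 15
 2  4 14  6
 7  1 11 10

After move 2 (D):
 3 13  5  8
 9 12 14 15
 2  4  0  6
 7  1 11 10

After move 3 (U):
 3 13  5  8
 9 12  0 15
 2  4 14  6
 7  1 11 10

After move 4 (L):
 3 13  5  8
 9  0 12 15
 2  4 14  6
 7  1 11 10

After move 5 (D):
 3 13  5  8
 9  4 12 15
 2  0 14  6
 7  1 11 10

After move 6 (D):
 3 13  5  8
 9  4 12 15
 2  1 14  6
 7  0 11 10

Answer: 3, 13, 5, 8, 9, 4, 12, 15, 2, 1, 14, 6, 7, 0, 11, 10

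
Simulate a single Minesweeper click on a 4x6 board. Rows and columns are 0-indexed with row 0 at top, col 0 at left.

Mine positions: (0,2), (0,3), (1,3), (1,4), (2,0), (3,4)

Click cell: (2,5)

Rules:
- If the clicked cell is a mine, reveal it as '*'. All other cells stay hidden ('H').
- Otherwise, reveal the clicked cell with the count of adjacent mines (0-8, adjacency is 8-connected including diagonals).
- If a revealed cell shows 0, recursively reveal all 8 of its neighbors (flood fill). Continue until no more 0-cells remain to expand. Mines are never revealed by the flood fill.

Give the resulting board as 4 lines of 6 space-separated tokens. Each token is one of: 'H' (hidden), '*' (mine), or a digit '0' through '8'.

H H H H H H
H H H H H H
H H H H H 2
H H H H H H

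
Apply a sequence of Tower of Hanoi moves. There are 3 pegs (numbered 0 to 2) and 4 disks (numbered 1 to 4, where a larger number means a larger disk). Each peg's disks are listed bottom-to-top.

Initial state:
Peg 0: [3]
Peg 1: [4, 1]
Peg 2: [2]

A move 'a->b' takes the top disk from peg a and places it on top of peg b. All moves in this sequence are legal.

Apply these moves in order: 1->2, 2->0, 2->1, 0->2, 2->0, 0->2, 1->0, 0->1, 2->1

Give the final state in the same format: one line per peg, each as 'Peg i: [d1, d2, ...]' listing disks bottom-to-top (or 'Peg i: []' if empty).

After move 1 (1->2):
Peg 0: [3]
Peg 1: [4]
Peg 2: [2, 1]

After move 2 (2->0):
Peg 0: [3, 1]
Peg 1: [4]
Peg 2: [2]

After move 3 (2->1):
Peg 0: [3, 1]
Peg 1: [4, 2]
Peg 2: []

After move 4 (0->2):
Peg 0: [3]
Peg 1: [4, 2]
Peg 2: [1]

After move 5 (2->0):
Peg 0: [3, 1]
Peg 1: [4, 2]
Peg 2: []

After move 6 (0->2):
Peg 0: [3]
Peg 1: [4, 2]
Peg 2: [1]

After move 7 (1->0):
Peg 0: [3, 2]
Peg 1: [4]
Peg 2: [1]

After move 8 (0->1):
Peg 0: [3]
Peg 1: [4, 2]
Peg 2: [1]

After move 9 (2->1):
Peg 0: [3]
Peg 1: [4, 2, 1]
Peg 2: []

Answer: Peg 0: [3]
Peg 1: [4, 2, 1]
Peg 2: []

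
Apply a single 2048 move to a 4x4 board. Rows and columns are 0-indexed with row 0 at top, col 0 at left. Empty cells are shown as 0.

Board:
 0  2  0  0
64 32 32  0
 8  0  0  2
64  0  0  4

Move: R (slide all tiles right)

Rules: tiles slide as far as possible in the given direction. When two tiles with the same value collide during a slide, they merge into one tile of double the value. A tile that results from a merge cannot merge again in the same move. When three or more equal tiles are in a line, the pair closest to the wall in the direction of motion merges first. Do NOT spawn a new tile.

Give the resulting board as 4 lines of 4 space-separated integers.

Answer:  0  0  0  2
 0  0 64 64
 0  0  8  2
 0  0 64  4

Derivation:
Slide right:
row 0: [0, 2, 0, 0] -> [0, 0, 0, 2]
row 1: [64, 32, 32, 0] -> [0, 0, 64, 64]
row 2: [8, 0, 0, 2] -> [0, 0, 8, 2]
row 3: [64, 0, 0, 4] -> [0, 0, 64, 4]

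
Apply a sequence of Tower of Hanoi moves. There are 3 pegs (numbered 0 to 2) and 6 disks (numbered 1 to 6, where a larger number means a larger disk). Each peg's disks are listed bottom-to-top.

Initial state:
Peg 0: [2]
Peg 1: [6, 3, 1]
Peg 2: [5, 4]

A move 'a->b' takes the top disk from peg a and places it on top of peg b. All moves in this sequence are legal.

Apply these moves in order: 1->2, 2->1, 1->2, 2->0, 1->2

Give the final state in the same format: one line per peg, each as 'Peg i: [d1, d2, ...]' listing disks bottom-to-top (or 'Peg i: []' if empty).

Answer: Peg 0: [2, 1]
Peg 1: [6]
Peg 2: [5, 4, 3]

Derivation:
After move 1 (1->2):
Peg 0: [2]
Peg 1: [6, 3]
Peg 2: [5, 4, 1]

After move 2 (2->1):
Peg 0: [2]
Peg 1: [6, 3, 1]
Peg 2: [5, 4]

After move 3 (1->2):
Peg 0: [2]
Peg 1: [6, 3]
Peg 2: [5, 4, 1]

After move 4 (2->0):
Peg 0: [2, 1]
Peg 1: [6, 3]
Peg 2: [5, 4]

After move 5 (1->2):
Peg 0: [2, 1]
Peg 1: [6]
Peg 2: [5, 4, 3]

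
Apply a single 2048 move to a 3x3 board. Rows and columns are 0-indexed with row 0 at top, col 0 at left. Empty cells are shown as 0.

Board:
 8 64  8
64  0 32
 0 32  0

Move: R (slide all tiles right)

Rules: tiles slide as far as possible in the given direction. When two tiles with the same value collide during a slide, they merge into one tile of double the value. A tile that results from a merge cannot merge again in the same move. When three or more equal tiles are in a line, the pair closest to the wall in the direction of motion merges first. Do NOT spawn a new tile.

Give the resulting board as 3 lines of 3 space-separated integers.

Slide right:
row 0: [8, 64, 8] -> [8, 64, 8]
row 1: [64, 0, 32] -> [0, 64, 32]
row 2: [0, 32, 0] -> [0, 0, 32]

Answer:  8 64  8
 0 64 32
 0  0 32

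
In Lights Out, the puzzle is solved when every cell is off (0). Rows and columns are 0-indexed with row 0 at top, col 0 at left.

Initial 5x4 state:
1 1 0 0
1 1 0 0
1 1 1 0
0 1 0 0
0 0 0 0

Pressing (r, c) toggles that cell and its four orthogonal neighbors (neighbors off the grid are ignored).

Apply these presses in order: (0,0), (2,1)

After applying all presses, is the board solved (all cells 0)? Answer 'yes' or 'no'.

After press 1 at (0,0):
0 0 0 0
0 1 0 0
1 1 1 0
0 1 0 0
0 0 0 0

After press 2 at (2,1):
0 0 0 0
0 0 0 0
0 0 0 0
0 0 0 0
0 0 0 0

Lights still on: 0

Answer: yes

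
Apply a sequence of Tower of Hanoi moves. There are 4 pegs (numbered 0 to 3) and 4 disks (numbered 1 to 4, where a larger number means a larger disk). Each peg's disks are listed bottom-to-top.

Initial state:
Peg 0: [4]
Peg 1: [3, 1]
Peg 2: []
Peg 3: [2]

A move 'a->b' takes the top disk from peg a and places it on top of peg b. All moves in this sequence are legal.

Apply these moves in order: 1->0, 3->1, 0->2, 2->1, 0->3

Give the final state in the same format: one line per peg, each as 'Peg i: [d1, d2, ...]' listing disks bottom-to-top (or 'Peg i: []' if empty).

Answer: Peg 0: []
Peg 1: [3, 2, 1]
Peg 2: []
Peg 3: [4]

Derivation:
After move 1 (1->0):
Peg 0: [4, 1]
Peg 1: [3]
Peg 2: []
Peg 3: [2]

After move 2 (3->1):
Peg 0: [4, 1]
Peg 1: [3, 2]
Peg 2: []
Peg 3: []

After move 3 (0->2):
Peg 0: [4]
Peg 1: [3, 2]
Peg 2: [1]
Peg 3: []

After move 4 (2->1):
Peg 0: [4]
Peg 1: [3, 2, 1]
Peg 2: []
Peg 3: []

After move 5 (0->3):
Peg 0: []
Peg 1: [3, 2, 1]
Peg 2: []
Peg 3: [4]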